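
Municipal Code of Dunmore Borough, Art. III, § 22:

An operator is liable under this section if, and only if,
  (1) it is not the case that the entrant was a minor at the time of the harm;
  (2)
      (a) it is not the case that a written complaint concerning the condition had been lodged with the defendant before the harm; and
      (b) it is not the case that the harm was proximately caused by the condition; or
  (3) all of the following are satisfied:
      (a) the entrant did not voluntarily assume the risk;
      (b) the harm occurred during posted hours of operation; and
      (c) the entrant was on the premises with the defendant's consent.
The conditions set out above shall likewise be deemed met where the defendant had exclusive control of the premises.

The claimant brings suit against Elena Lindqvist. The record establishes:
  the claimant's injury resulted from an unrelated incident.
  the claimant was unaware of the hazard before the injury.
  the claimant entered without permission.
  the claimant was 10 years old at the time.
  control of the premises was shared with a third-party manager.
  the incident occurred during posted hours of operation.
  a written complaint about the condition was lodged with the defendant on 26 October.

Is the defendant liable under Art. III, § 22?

No — not liable.

(1) not (entrant a minor) — not met.
(a) not (complaint lodged) — not satisfied.
(b) not (proximate cause) — satisfied.
(2) = F AND T = false.
(a) no assumed risk — satisfied.
(b) during posted hours — met.
(c) consent to enter — not met.
So (3) is not satisfied (T AND T AND F).
So Overall is not satisfied (F OR F OR F).
Exception (exclusive control) — not satisfied.
Result: main false OR exception false → false.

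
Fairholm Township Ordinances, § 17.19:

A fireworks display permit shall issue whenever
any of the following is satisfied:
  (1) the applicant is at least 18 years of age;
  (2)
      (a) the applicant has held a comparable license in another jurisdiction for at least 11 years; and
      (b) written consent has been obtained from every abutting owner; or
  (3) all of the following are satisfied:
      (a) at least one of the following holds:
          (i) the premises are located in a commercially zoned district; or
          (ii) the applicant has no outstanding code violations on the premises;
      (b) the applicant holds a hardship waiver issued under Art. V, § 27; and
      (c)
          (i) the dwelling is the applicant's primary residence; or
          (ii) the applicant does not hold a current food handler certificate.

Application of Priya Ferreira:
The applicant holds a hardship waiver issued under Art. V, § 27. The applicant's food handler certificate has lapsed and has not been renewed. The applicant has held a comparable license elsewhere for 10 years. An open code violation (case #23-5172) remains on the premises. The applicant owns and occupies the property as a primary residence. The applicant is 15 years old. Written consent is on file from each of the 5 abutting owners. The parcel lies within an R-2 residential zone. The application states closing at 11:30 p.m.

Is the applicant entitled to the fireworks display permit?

No — denied.

(1) age ≥ 18 — fails.
(a) prior license ≥ 11 yr — not satisfied.
(b) all abutters consent — holds.
So (2) is not satisfied (F AND T).
(i) commercially zoned — fails.
(ii) no code violations — not satisfied.
(a) = F OR F = false.
(b) hardship waiver — satisfied.
(i) primary residence — satisfied.
(ii) not (food handler cert.) — holds.
So (c) is satisfied (T OR T).
(3): F AND T AND T → false.
Overall = F OR F OR F = false.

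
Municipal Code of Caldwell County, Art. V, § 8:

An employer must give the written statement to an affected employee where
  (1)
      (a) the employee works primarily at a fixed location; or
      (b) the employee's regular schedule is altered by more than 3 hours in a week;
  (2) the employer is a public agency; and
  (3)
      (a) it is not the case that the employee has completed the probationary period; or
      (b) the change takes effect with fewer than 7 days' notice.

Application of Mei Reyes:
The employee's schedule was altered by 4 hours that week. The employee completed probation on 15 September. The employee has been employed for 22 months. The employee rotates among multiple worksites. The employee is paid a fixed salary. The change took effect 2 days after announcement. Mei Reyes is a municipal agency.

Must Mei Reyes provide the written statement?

(a) fixed location — not met.
(b) schedule shift > 3h — holds.
So (1) is satisfied (F OR T).
(2) public agency — satisfied.
(a) not (past probation) — not satisfied.
(b) < 7 days' notice — met.
(3): F OR T → true.
Overall = T AND T AND T = true.

Yes — required.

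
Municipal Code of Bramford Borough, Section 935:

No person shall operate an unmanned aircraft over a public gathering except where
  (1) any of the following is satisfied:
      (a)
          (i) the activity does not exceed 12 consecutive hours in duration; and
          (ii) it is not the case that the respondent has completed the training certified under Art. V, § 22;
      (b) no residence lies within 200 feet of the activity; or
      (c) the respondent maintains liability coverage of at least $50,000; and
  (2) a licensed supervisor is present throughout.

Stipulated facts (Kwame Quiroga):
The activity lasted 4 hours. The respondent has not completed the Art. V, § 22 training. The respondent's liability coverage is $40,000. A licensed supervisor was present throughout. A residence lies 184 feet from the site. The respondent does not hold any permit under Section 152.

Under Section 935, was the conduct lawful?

(i) ≤ 12 hrs duration — holds.
(ii) not (training certified) — holds.
(a): T AND T → true.
(b) no residence in 200 ft — not met.
(c) coverage ≥ $50,000 — not satisfied.
(1) = T OR F OR F = true.
(2) supervisor present — holds.
Overall = T AND T = true.

Yes — lawful.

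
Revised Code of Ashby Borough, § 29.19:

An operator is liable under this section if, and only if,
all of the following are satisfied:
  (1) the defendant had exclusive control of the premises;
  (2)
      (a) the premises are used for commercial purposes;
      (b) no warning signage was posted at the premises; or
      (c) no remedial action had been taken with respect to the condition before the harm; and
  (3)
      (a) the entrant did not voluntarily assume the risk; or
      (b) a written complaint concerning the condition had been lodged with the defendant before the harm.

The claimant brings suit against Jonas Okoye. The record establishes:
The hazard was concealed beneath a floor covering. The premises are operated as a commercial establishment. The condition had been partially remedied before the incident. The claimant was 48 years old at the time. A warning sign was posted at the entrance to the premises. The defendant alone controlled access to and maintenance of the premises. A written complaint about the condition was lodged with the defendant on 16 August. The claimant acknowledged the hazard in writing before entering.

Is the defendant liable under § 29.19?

Yes — liable.

(1) exclusive control — met.
(a) commercial use — holds.
(b) no signage posted — fails.
(c) no remedial action — fails.
(2) = T OR F OR F = true.
(a) no assumed risk — not satisfied.
(b) complaint lodged — holds.
So (3) is satisfied (F OR T).
Overall: T AND T AND T → true.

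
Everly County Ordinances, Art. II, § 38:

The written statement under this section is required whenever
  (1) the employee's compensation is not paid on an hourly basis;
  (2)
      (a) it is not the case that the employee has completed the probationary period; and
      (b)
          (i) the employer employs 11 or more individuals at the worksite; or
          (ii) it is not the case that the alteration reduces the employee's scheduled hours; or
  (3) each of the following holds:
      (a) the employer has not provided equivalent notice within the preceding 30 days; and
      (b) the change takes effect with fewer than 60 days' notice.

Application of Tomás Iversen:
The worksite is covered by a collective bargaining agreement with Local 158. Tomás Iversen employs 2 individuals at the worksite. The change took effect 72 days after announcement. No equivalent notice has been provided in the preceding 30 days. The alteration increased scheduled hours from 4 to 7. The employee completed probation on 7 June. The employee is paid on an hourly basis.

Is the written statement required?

No — not required.

(1) not (hourly-paid) — fails.
(a) not (past probation) — not satisfied.
(i) ≥ 11 at site — not satisfied.
(ii) not (hours reduced) — met.
(b) = F OR T = true.
So (2) is not satisfied (F AND T).
(a) no recent notice — holds.
(b) < 60 days' notice — not satisfied.
So (3) is not satisfied (T AND F).
Overall = F OR F OR F = false.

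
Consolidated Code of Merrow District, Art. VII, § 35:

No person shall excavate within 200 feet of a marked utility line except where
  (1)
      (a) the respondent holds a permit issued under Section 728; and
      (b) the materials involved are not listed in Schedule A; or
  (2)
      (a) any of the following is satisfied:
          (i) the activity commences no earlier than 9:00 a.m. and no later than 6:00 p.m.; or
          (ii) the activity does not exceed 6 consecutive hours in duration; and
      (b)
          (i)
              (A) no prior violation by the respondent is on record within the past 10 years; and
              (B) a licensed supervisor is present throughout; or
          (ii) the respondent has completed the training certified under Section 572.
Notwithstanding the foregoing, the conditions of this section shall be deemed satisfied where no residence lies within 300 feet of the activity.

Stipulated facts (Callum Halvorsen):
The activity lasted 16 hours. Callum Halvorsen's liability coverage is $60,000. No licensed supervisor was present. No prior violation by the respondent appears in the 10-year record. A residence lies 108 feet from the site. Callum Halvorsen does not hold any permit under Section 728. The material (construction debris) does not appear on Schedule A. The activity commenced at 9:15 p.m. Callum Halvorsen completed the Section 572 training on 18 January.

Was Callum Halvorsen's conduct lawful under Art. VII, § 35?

(a) holds permit — not satisfied.
(b) not (Schedule A material) — holds.
(1) = F AND T = false.
(i) start within hours — not satisfied.
(ii) ≤ 6 hrs duration — not satisfied.
(a) = F OR F = false.
(A) no prior violation — met.
(B) supervisor present — not met.
(i) = T AND F = false.
(ii) training certified — met.
So (b) is satisfied (F OR T).
(2) = F AND T = false.
So Overall is not satisfied (F OR F).
Exception (no residence in 300 ft) — not satisfied.
Result: main false OR exception false → false.

No — unlawful.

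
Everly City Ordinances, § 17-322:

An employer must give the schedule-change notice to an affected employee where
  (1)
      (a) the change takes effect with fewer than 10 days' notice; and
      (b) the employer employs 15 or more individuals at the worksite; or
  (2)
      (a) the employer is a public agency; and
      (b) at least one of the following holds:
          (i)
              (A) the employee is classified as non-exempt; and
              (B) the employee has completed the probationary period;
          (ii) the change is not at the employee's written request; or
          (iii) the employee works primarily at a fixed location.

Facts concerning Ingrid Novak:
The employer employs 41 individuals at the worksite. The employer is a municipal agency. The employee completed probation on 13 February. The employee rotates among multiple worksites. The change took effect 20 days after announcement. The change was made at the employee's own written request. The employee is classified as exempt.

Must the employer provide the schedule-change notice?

(a) < 10 days' notice — not met.
(b) ≥ 15 at site — met.
So (1) is not satisfied (F AND T).
(a) public agency — holds.
(A) non-exempt — not met.
(B) past probation — met.
So (i) is not satisfied (F AND T).
(ii) not employee-requested — not met.
(iii) fixed location — not met.
So (b) is not satisfied (F OR F OR F).
So (2) is not satisfied (T AND F).
Overall: F OR F → false.

No — not required.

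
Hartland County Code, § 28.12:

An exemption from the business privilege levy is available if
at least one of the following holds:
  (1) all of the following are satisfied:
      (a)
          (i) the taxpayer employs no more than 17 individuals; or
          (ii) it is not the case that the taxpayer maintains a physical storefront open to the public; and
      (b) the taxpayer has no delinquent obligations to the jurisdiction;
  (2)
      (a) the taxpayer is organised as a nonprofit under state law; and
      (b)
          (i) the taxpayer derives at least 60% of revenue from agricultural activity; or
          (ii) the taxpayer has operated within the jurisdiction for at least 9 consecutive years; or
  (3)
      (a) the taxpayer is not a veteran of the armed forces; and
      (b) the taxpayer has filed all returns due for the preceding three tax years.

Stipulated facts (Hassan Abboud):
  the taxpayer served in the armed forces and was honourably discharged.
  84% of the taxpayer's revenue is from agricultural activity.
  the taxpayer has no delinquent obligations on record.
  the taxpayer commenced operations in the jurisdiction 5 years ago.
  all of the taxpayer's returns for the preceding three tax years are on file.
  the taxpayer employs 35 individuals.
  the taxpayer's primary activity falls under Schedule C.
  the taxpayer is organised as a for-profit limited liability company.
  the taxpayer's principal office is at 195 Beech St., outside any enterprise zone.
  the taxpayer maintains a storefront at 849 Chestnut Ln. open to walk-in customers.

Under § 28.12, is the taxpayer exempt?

No — not exempt.

(i) ≤ 17 employees — not satisfied.
(ii) not (has storefront) — fails.
(a): F OR F → false.
(b) no delinquency — holds.
So (1) is not satisfied (F AND T).
(a) nonprofit — not met.
(i) ≥60% agricultural — met.
(ii) ≥ 9 yrs in jurisdiction — not satisfied.
So (b) is satisfied (T OR F).
(2): F AND T → false.
(a) not (veteran) — fails.
(b) returns current — satisfied.
(3): F AND T → false.
So Overall is not satisfied (F OR F OR F).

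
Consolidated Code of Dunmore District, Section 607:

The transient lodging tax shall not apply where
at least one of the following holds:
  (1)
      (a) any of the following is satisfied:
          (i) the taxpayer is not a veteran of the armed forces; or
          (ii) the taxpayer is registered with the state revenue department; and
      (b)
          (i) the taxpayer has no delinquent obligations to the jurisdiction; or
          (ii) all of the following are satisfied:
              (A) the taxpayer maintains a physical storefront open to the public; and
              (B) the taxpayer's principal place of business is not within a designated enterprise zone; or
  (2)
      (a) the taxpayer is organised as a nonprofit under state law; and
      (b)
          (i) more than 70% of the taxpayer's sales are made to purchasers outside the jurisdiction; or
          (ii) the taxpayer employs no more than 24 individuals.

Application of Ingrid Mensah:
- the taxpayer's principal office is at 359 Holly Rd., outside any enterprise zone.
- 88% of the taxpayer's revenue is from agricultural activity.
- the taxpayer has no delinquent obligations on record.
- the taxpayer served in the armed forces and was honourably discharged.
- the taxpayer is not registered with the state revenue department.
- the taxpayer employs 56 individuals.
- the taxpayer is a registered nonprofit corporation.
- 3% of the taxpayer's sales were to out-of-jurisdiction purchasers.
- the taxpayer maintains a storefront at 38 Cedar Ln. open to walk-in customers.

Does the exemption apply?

No — not exempt.

(i) not (veteran) — fails.
(ii) state-registered — not satisfied.
(a): F OR F → false.
(i) no delinquency — satisfied.
(A) has storefront — satisfied.
(B) not (in enterprise zone) — met.
(ii): T AND T → true.
(b) = T OR T = true.
(1) = F AND T = false.
(a) nonprofit — holds.
(i) >70% out-of-jur. sales — not met.
(ii) ≤ 24 employees — not met.
So (b) is not satisfied (F OR F).
(2): T AND F → false.
Overall: F OR F → false.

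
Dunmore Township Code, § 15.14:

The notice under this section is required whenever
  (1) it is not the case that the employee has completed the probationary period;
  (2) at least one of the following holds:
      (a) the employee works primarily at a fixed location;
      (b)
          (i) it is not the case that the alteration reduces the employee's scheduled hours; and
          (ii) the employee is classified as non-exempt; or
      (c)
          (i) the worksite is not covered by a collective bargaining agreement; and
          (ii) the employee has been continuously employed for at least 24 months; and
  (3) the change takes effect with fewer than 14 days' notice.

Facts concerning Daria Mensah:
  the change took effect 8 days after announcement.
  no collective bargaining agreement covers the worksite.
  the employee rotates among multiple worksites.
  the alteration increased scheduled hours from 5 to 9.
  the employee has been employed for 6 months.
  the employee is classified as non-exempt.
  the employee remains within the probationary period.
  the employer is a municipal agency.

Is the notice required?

Yes — required.

(1) not (past probation) — holds.
(a) fixed location — fails.
(i) not (hours reduced) — met.
(ii) non-exempt — met.
So (b) is satisfied (T AND T).
(i) no CBA — satisfied.
(ii) tenure ≥ 24 mo. — fails.
(c): T AND F → false.
(2) = F OR T OR F = true.
(3) < 14 days' notice — holds.
So Overall is satisfied (T AND T AND T).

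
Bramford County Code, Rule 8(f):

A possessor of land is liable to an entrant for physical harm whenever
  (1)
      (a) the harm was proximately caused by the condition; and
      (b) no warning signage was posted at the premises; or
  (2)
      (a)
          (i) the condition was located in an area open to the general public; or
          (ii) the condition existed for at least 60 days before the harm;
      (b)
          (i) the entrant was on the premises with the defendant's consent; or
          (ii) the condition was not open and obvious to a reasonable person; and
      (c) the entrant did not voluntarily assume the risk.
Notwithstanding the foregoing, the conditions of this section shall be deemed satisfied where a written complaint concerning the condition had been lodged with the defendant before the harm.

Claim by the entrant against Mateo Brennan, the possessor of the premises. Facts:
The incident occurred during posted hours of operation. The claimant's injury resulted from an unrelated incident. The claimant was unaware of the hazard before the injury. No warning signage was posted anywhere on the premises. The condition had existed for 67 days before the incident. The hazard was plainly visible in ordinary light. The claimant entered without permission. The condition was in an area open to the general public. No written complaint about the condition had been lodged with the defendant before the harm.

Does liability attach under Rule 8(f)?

(a) proximate cause — not satisfied.
(b) no signage posted — met.
(1): F AND T → false.
(i) public area — met.
(ii) condition ≥60 days old — satisfied.
So (a) is satisfied (T OR T).
(i) consent to enter — not met.
(ii) not open/obvious — not met.
(b) = F OR F = false.
(c) no assumed risk — satisfied.
So (2) is not satisfied (T AND F AND T).
Overall = F OR F = false.
Exception (complaint lodged) — not satisfied.
Result: main false OR exception false → false.

No — not liable.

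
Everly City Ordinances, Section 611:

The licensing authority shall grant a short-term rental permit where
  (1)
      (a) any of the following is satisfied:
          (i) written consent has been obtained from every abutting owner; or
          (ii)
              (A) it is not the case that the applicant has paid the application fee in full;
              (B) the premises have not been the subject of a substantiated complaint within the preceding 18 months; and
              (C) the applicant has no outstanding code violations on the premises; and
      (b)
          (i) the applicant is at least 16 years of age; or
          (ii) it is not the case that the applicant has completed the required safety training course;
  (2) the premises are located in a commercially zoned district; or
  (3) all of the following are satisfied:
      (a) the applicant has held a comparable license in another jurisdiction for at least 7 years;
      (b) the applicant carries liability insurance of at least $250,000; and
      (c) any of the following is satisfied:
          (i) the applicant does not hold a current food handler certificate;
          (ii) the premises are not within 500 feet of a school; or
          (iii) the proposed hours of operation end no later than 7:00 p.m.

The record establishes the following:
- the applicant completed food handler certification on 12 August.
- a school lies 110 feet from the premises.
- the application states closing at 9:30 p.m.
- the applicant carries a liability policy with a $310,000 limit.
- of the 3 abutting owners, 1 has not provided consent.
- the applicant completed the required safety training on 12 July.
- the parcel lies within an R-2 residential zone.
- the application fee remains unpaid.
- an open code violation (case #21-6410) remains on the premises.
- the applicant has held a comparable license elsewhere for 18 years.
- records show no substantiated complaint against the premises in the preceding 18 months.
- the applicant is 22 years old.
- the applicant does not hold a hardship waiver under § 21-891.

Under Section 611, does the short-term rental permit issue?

(i) all abutters consent — not satisfied.
(A) not (fee paid) — met.
(B) no complaint in 18 mo. — satisfied.
(C) no code violations — fails.
(ii): T AND T AND F → false.
(a) = F OR F = false.
(i) age ≥ 16 — met.
(ii) not (safety training) — fails.
(b) = T OR F = true.
(1): F AND T → false.
(2) commercially zoned — not satisfied.
(a) prior license ≥ 7 yr — satisfied.
(b) insurance ≥ $250,000 — met.
(i) not (food handler cert.) — not satisfied.
(ii) ≥500 ft from school — not met.
(iii) closes by 7 p.m. — not satisfied.
(c) = F OR F OR F = false.
(3): T AND T AND F → false.
Overall = F OR F OR F = false.

No — denied.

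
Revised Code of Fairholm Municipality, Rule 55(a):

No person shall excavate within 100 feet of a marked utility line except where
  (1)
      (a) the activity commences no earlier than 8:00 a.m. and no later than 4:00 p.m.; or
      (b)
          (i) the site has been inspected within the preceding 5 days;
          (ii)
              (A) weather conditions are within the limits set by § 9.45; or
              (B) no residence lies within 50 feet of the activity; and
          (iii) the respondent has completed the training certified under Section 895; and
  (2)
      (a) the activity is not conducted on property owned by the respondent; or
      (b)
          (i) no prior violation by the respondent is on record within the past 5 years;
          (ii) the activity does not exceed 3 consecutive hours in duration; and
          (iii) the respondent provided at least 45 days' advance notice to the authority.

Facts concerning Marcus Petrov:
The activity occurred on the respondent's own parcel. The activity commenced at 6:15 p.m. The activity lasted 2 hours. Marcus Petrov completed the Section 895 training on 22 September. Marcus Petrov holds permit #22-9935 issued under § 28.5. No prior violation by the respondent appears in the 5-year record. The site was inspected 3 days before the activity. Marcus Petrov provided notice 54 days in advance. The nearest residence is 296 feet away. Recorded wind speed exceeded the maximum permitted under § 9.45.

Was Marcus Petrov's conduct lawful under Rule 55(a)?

(a) start within hours — not met.
(i) site inspected — holds.
(A) weather ok — not satisfied.
(B) no residence in 50 ft — satisfied.
So (ii) is satisfied (F OR T).
(iii) training certified — satisfied.
(b) = T AND T AND T = true.
(1) = F OR T = true.
(a) not (own property) — fails.
(i) no prior violation — met.
(ii) ≤ 3 hrs duration — holds.
(iii) ≥45 days' notice — met.
(b) = T AND T AND T = true.
(2) = F OR T = true.
Overall: T AND T → true.

Yes — lawful.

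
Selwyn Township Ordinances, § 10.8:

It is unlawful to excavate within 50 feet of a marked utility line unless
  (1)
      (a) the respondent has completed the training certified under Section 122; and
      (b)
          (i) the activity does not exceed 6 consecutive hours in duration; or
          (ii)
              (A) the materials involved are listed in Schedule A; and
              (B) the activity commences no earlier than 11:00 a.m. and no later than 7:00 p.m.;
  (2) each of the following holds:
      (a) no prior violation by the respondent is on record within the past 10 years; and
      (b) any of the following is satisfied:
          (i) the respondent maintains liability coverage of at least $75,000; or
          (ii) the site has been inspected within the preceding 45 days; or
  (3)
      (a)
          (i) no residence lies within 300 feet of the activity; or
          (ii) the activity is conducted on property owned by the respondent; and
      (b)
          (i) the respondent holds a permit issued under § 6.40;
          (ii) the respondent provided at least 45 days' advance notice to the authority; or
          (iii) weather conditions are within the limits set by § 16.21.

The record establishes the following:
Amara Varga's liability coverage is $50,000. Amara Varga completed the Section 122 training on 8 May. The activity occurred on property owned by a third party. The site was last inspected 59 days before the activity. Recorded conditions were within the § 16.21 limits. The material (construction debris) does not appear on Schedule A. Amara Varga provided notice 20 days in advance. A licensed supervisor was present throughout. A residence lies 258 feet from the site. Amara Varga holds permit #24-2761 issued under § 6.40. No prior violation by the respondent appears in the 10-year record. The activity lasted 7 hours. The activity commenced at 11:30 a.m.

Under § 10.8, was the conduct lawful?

No — unlawful.

(a) training certified — met.
(i) ≤ 6 hrs duration — not satisfied.
(A) Schedule A material — not satisfied.
(B) start within hours — met.
(ii) = F AND T = false.
(b): F OR F → false.
(1): T AND F → false.
(a) no prior violation — satisfied.
(i) coverage ≥ $75,000 — fails.
(ii) site inspected — not met.
So (b) is not satisfied (F OR F).
So (2) is not satisfied (T AND F).
(i) no residence in 300 ft — not met.
(ii) own property — not met.
(a) = F OR F = false.
(i) holds permit — satisfied.
(ii) ≥45 days' notice — not met.
(iii) weather ok — met.
(b): T OR F OR T → true.
So (3) is not satisfied (F AND T).
Overall = F OR F OR F = false.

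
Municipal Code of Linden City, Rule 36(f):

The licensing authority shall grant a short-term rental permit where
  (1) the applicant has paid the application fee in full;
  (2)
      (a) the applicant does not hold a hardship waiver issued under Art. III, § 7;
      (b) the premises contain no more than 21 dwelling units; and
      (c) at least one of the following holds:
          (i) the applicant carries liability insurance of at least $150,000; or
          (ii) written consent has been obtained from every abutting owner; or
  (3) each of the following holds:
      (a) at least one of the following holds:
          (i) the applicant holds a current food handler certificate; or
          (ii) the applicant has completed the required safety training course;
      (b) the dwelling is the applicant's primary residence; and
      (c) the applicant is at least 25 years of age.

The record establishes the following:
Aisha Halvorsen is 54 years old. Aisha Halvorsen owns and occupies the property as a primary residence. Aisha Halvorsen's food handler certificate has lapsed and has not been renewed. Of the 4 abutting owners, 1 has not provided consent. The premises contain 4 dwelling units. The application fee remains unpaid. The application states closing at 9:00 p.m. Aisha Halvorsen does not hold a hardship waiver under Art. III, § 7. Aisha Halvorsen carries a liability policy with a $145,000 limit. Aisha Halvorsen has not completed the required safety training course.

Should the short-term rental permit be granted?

No — denied.

(1) fee paid — not met.
(a) not (hardship waiver) — met.
(b) ≤ 21 units — holds.
(i) insurance ≥ $150,000 — not satisfied.
(ii) all abutters consent — not satisfied.
So (c) is not satisfied (F OR F).
(2) = T AND T AND F = false.
(i) food handler cert. — not met.
(ii) safety training — not satisfied.
So (a) is not satisfied (F OR F).
(b) primary residence — satisfied.
(c) age ≥ 25 — met.
(3) = F AND T AND T = false.
Overall: F OR F OR F → false.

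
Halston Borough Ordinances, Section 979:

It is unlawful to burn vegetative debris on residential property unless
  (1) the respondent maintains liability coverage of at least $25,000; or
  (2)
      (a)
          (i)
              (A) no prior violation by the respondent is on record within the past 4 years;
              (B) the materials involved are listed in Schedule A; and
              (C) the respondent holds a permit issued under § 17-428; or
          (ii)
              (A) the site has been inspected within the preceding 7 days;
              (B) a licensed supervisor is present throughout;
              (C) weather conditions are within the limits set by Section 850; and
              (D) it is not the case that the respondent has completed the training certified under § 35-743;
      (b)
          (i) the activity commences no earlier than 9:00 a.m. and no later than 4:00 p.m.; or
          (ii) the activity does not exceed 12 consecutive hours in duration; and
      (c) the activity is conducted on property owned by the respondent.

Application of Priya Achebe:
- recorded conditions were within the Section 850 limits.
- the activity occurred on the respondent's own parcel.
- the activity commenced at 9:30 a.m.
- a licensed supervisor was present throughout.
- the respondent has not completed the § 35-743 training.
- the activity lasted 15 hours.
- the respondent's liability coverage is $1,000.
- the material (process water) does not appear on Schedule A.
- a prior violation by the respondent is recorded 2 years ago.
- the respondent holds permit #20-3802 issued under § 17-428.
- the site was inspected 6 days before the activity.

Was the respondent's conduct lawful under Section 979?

Yes — lawful.

(1) coverage ≥ $25,000 — fails.
(A) no prior violation — not satisfied.
(B) Schedule A material — not met.
(C) holds permit — satisfied.
(i) = F AND F AND T = false.
(A) site inspected — satisfied.
(B) supervisor present — satisfied.
(C) weather ok — satisfied.
(D) not (training certified) — holds.
So (ii) is satisfied (T AND T AND T AND T).
So (a) is satisfied (F OR T).
(i) start within hours — met.
(ii) ≤ 12 hrs duration — not satisfied.
(b) = T OR F = true.
(c) own property — holds.
(2) = T AND T AND T = true.
Overall = F OR T = true.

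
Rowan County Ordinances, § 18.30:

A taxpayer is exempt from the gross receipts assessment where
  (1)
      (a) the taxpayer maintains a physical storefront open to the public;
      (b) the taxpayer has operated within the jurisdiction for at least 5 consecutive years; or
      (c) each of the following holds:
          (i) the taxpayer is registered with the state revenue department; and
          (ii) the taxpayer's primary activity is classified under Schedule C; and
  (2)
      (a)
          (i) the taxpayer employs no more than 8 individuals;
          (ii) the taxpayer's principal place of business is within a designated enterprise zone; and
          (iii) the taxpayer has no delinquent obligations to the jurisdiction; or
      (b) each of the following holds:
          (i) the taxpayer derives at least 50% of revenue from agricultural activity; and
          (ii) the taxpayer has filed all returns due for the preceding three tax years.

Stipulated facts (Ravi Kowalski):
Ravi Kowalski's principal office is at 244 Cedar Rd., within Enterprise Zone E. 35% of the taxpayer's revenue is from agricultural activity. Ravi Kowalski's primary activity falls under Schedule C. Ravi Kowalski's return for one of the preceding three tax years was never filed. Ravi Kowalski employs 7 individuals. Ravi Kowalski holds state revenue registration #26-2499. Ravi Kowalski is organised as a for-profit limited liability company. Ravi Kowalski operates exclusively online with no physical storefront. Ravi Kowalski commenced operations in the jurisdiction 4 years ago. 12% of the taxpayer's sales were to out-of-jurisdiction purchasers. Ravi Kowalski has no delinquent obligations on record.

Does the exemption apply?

Yes — exempt.

(a) has storefront — not met.
(b) ≥ 5 yrs in jurisdiction — not met.
(i) state-registered — holds.
(ii) Schedule C activity — satisfied.
(c) = T AND T = true.
So (1) is satisfied (F OR F OR T).
(i) ≤ 8 employees — holds.
(ii) in enterprise zone — satisfied.
(iii) no delinquency — holds.
(a): T AND T AND T → true.
(i) ≥50% agricultural — not satisfied.
(ii) returns current — not met.
(b): F AND F → false.
(2) = T OR F = true.
Overall: T AND T → true.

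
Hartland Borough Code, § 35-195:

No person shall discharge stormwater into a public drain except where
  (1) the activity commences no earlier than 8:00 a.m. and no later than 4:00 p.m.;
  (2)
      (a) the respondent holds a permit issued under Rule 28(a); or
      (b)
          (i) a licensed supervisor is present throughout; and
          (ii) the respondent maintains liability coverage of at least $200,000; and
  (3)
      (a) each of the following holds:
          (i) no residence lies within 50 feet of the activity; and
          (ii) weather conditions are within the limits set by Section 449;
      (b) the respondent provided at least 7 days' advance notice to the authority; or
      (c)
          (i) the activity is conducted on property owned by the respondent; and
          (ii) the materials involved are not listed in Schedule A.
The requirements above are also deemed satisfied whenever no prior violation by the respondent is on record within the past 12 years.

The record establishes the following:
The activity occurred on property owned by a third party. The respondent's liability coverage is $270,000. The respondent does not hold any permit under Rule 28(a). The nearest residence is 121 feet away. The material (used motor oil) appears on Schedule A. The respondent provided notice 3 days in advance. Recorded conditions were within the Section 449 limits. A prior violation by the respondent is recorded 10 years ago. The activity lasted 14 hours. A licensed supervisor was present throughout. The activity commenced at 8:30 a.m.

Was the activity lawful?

(1) start within hours — met.
(a) holds permit — not met.
(i) supervisor present — met.
(ii) coverage ≥ $200,000 — satisfied.
So (b) is satisfied (T AND T).
So (2) is satisfied (F OR T).
(i) no residence in 50 ft — met.
(ii) weather ok — holds.
So (a) is satisfied (T AND T).
(b) ≥7 days' notice — not met.
(i) own property — not met.
(ii) not (Schedule A material) — fails.
(c): F AND F → false.
(3): T OR F OR F → true.
Overall = T AND T AND T = true.
Exception (no prior violation) — not satisfied.
Result: main true OR exception false → true.

Yes — lawful.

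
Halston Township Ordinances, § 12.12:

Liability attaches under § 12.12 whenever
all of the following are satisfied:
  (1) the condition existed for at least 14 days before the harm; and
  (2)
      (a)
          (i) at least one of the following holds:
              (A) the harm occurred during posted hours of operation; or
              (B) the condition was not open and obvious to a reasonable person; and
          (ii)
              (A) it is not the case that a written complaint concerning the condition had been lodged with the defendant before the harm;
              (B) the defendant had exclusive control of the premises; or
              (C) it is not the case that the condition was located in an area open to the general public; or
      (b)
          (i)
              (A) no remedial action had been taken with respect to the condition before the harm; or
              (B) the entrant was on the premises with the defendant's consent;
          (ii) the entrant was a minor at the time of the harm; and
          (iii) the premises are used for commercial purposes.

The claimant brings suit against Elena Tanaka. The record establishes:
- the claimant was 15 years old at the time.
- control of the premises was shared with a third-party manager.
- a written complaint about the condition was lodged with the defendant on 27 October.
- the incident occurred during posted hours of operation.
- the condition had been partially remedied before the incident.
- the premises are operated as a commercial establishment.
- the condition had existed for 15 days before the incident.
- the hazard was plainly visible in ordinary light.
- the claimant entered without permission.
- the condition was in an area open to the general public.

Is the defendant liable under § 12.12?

No — not liable.

(1) condition ≥14 days old — met.
(A) during posted hours — satisfied.
(B) not open/obvious — fails.
(i): T OR F → true.
(A) not (complaint lodged) — not met.
(B) exclusive control — fails.
(C) not (public area) — not met.
(ii) = F OR F OR F = false.
So (a) is not satisfied (T AND F).
(A) no remedial action — not satisfied.
(B) consent to enter — fails.
(i): F OR F → false.
(ii) entrant a minor — holds.
(iii) commercial use — satisfied.
(b): F AND T AND T → false.
(2): F OR F → false.
Overall = T AND F = false.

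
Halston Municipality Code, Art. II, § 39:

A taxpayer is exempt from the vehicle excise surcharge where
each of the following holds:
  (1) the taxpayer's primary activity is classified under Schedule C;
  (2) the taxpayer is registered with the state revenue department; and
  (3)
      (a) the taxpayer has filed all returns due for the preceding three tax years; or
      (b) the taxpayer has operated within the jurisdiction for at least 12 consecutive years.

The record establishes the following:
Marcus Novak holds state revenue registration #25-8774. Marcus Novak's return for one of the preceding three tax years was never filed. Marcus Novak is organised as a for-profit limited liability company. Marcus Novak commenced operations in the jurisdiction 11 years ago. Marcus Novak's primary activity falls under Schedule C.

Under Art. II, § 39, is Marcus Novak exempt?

(1) Schedule C activity — satisfied.
(2) state-registered — met.
(a) returns current — fails.
(b) ≥ 12 yrs in jurisdiction — not satisfied.
(3) = F OR F = false.
Overall = T AND T AND F = false.

No — not exempt.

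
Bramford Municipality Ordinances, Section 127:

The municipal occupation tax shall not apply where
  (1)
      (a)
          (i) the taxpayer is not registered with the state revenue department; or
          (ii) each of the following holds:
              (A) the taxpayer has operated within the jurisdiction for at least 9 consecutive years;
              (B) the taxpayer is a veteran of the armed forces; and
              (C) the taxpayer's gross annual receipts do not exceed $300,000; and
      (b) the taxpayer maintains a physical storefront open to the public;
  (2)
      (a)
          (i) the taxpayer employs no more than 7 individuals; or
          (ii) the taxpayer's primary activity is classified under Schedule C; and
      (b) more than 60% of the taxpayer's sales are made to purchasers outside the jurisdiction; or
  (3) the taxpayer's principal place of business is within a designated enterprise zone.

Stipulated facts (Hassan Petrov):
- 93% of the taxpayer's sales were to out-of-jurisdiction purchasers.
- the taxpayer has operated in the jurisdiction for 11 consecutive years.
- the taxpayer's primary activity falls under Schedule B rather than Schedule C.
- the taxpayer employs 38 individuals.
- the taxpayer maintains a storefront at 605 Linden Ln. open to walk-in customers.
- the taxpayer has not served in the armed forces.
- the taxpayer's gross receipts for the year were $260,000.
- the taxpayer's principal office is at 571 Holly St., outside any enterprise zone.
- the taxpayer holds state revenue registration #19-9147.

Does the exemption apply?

(i) not (state-registered) — not satisfied.
(A) ≥ 9 yrs in jurisdiction — holds.
(B) veteran — not met.
(C) receipts ≤ $300,000 — satisfied.
So (ii) is not satisfied (T AND F AND T).
(a): F OR F → false.
(b) has storefront — met.
So (1) is not satisfied (F AND T).
(i) ≤ 7 employees — not satisfied.
(ii) Schedule C activity — not satisfied.
(a): F OR F → false.
(b) >60% out-of-jur. sales — met.
(2): F AND T → false.
(3) in enterprise zone — fails.
Overall = F OR F OR F = false.

No — not exempt.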